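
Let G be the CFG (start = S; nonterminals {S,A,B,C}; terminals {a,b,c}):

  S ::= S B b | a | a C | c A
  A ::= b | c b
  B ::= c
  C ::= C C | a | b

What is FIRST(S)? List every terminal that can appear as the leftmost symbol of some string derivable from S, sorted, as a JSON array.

Compute FIRST by fixpoint:
round 1:
  A via A→b: +{b}
  A via A→c b: +{c}
  B via B→c: +{c}
  C via C→a: +{a}
  C via C→b: +{b}
  S via S→a: +{a}
  S via S→c A: +{c}
  FIRST(S)={a,c}  FIRST(A)={b,c}  FIRST(B)={c}  FIRST(C)={a,b}
round 2: — fixpoint
  FIRST(S)={a,c}  FIRST(A)={b,c}  FIRST(B)={c}  FIRST(C)={a,b}

FIRST(S) = ["a", "c"]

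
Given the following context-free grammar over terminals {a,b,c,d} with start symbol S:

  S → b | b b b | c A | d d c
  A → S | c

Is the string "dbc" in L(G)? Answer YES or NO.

Convert to CNF:
  S -> T0 X5 | T1 A | T2 X6 | b
  A -> T0 X3 | T1 A | T2 X4 | b | c
  T0 -> b
  T1 -> c
  T2 -> d
  X3 -> T0 T0
  X4 -> T2 T1
  X5 -> T0 T0
  X6 -> T2 T1

Fill CYK table bottom-up:
  cell(0,0) d: {T2}  orig:{}
  cell(1,1) b: {A,S,T0}  orig:{A,S}
  cell(2,2) c: {A,T1}  orig:{A}
  cell(0,1) db: ∅
  cell(1,2) bc: ∅
  cell(0,2) dbc: ∅

S ∉ T[0,2] ⇒ NO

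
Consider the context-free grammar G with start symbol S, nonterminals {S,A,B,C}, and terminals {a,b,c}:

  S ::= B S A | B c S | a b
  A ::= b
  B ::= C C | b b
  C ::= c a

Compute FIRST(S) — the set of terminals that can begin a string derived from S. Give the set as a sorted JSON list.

FIRST iteration:
pass 1:
  A via A→b: +{b}
  B via B→b b: +{b}
  C via C→c a: +{c}
  S via S→B S A: +{b}
  S via S→a b: +{a}
  FIRST(S)={a,b}  FIRST(A)={b}  FIRST(B)={b}  FIRST(C)={c}
pass 2:
  B via B→C C: +{c}
  S via S→B S A: +{c}
  FIRST(S)={a,b,c}  FIRST(A)={b}  FIRST(B)={b,c}  FIRST(C)={c}
pass 3: (stable)
  FIRST(S)={a,b,c}  FIRST(A)={b}  FIRST(B)={b,c}  FIRST(C)={c}

FIRST(S) = ["a", "b", "c"]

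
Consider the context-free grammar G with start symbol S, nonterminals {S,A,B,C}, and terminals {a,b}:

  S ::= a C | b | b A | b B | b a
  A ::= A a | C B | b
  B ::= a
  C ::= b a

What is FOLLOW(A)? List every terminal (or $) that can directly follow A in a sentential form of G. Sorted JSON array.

FIRST iteration:
iter 1:
  A via A→b: +{b}
  B via B→a: +{a}
  C via C→b a: +{b}
  S via S→a C: +{a}
  S via S→b: +{b}
  FIRST(S)={a,b}  FIRST(A)={b}  FIRST(B)={a}  FIRST(C)={b}
iter 2: (no change)
  FIRST(S)={a,b}  FIRST(A)={b}  FIRST(B)={a}  FIRST(C)={b}

FOLLOW sets:
seed FOLLOW(S) with $
pass 1:
  A→A a: FOLLOW(A) ⊇ FIRST(a) = {a}; new: +{a}
  A→C B: FOLLOW(C) ⊇ FIRST(B) = {a}; new: +{a}
  A→C B: FOLLOW(B) ⊇ FOLLOW(A) ⊇ {a}; new: +{a}
  S→a C: FOLLOW(C) ⊇ FOLLOW(S) ⊇ {$}; new: +{$}
  S→b A: FOLLOW(A) ⊇ FOLLOW(S) ⊇ {$}; new: +{$}
  S→b B: FOLLOW(B) ⊇ FOLLOW(S) ⊇ {$}; new: +{$}
  FOLLOW(S)={$}  FOLLOW(A)={$,a}  FOLLOW(B)={$,a}  FOLLOW(C)={$,a}
pass 2: (stable)
  FOLLOW(S)={$}  FOLLOW(A)={$,a}  FOLLOW(B)={$,a}  FOLLOW(C)={$,a}

FOLLOW(A) = ["$", "a"]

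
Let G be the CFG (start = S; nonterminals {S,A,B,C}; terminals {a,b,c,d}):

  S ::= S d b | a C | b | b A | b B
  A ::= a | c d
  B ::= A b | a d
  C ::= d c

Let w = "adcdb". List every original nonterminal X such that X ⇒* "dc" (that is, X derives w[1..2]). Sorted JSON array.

CNF form of G:
  S -> S X4 | T2 A | T2 B | T3 C | b
  A -> T0 T1 | a
  B -> A T2 | T3 T1
  C -> T1 T0
  T0 -> c
  T1 -> d
  T2 -> b
  T3 -> a
  X4 -> T1 T2

CYK fill (cells [i..j] with 1 ≤ i ≤ j ≤ 2 only):
  T[1,1] 'd' = {T1}  orig:{}
  T[2,2] 'c' = {T0}  orig:{}
  T[1,2] 'dc' = {C}

Original NTs in T[1,2] deriving "dc": ["C"]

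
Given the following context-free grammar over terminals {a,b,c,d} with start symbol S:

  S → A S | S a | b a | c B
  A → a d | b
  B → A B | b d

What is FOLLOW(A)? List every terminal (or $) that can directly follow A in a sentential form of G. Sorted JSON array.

FIRST iteration:
[1]
  A via A→a d: +{a}
  A via A→b: +{b}
  B via B→A B: +{a,b}
  S via S→A S: +{a,b}
  S via S→c B: +{c}
  S: {a,b,c}  A: {a,b}  B: {a,b}
[2] — fixpoint
  S: {a,b,c}  A: {a,b}  B: {a,b}

Compute FOLLOW by fixpoint:
FOLLOW(S) := {$}
pass 1:
  B→A B: FOLLOW(A) ⊇ FIRST(B) = {a,b}; new: +{a,b}
  S→A S: FOLLOW(A) ⊇ FIRST(S) = {a,b,c}; new: +{c}
  S→S a: FOLLOW(S) ⊇ FIRST(a) = {a}; new: +{a}
  S→c B: FOLLOW(B) ⊇ FOLLOW(S) ⊇ {$,a}; new: +{$,a}
  FOLLOW[S]={$,a}  FOLLOW[A]={a,b,c}  FOLLOW[B]={$,a}
pass 2: — fixpoint
  FOLLOW[S]={$,a}  FOLLOW[A]={a,b,c}  FOLLOW[B]={$,a}

FOLLOW(A) = ["a", "b", "c"]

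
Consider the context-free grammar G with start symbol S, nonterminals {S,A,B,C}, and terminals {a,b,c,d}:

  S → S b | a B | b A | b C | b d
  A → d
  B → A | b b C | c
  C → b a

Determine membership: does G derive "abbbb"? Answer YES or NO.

Convert to CNF:
  S -> S T0 | T0 A | T0 C | T0 T2 | T1 B
  A -> d
  B -> T0 X3 | c | d
  C -> T0 T1
  T0 -> b
  T1 -> a
  T2 -> d
  X3 -> T0 C

CYK fill:
  cell(0,0) a: {T1}  orig:{}
  cell(1,1) b: {T0}  orig:{}
  cell(2,2) b: {T0}  orig:{}
  cell(3,3) b: {T0}  orig:{}
  cell(4,4) b: {T0}  orig:{}
  cell(0,1) ab: ∅
  cell(1,2) bb: ∅
  cell(2,3) bb: ∅
  cell(3,4) bb: ∅
  cell(0,2) abb: ∅
  cell(1,3) bbb: ∅
  cell(2,4) bbb: ∅
  cell(0,3) abbb: ∅
  cell(1,4) bbbb: ∅
  cell(0,4) abbbb: ∅

S ∉ T[0,4] ⇒ NO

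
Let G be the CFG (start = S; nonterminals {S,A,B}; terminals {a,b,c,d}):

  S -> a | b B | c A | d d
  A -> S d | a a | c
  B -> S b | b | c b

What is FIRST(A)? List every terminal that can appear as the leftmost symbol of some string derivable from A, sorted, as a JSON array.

FIRST sets, iterate to fixpoint:
round 1:
  A via A→a a: +{a}
  A via A→c: +{c}
  B via B→b: +{b}
  B via B→c b: +{c}
  S via S→a: +{a}
  S via S→b B: +{b}
  S via S→c A: +{c}
  S via S→d d: +{d}
  FIRST(S)={a,b,c,d}  FIRST(A)={a,c}  FIRST(B)={b,c}
round 2:
  A via A→S d: +{b,d}
  B via B→S b: +{a,d}
  FIRST(S)={a,b,c,d}  FIRST(A)={a,b,c,d}  FIRST(B)={a,b,c,d}
round 3: — fixpoint
  FIRST(S)={a,b,c,d}  FIRST(A)={a,b,c,d}  FIRST(B)={a,b,c,d}

FIRST(A) = ["a", "b", "c", "d"]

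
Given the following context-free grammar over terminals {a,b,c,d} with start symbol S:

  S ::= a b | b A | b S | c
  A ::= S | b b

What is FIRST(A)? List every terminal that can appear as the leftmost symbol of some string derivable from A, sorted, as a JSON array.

Compute FIRST by fixpoint:
[1]
  A via A→b b: +{b}
  S via S→a b: +{a}
  S via S→b A: +{b}
  S via S→c: +{c}
  S: {a,b,c}  A: {b}
[2]
  A via A→S: +{a,c}
  S: {a,b,c}  A: {a,b,c}
[3] — fixpoint
  S: {a,b,c}  A: {a,b,c}

FIRST(A) = ["a", "b", "c"]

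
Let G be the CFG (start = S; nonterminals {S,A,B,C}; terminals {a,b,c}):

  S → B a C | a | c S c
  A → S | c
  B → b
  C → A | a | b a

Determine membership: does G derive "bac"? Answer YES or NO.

CNF form of G:
  S -> B X7 | T1 X8 | a
  A -> B X3 | T1 X4 | a | c
  B -> b
  C -> B X5 | T1 X6 | T2 T0 | a | c
  T0 -> a
  T1 -> c
  T2 -> b
  X3 -> T0 C
  X4 -> S T1
  X5 -> T0 C
  X6 -> S T1
  X7 -> T0 C
  X8 -> S T1

CYK table (by increasing span):
  T[0,0] 'b' = {B,T2}  orig:{B}
  T[1,1] 'a' = {A,C,S,T0}  orig:{A,C,S}
  T[2,2] 'c' = {A,C,T1}  orig:{A,C}
  T[0,1] 'ba' = {C}
  T[1,2] 'ac' = {X3,X4,X5,X6,X7,X8}  orig:{}
  T[0,2] 'bac' = {A,C,S}

S ∈ T[0,2] ⇒ YES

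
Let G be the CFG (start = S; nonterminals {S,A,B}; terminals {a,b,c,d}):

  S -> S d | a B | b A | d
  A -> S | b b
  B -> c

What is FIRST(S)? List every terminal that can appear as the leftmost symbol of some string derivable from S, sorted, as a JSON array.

FIRST iteration:
pass 1:
  A via A→b b: +{b}
  B via B→c: +{c}
  S via S→a B: +{a}
  S via S→b A: +{b}
  S via S→d: +{d}
  FIRST[S]={a,b,d}  FIRST[A]={b}  FIRST[B]={c}
pass 2:
  A via A→S: +{a,d}
  FIRST[S]={a,b,d}  FIRST[A]={a,b,d}  FIRST[B]={c}
pass 3: (no change)
  FIRST[S]={a,b,d}  FIRST[A]={a,b,d}  FIRST[B]={c}

FIRST(S) = ["a", "b", "d"]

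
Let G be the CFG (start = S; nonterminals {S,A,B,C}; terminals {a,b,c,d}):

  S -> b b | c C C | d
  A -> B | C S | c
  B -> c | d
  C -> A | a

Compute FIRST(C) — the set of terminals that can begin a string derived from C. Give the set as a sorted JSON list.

Compute FIRST by fixpoint:
iter 1:
  A via A→c: +{c}
  B via B→c: +{c}
  B via B→d: +{d}
  C via C→A: +{c}
  C via C→a: +{a}
  S via S→b b: +{b}
  S via S→c C C: +{c}
  S via S→d: +{d}
  S: {b,c,d}  A: {c}  B: {c,d}  C: {a,c}
iter 2:
  A via A→B: +{d}
  A via A→C S: +{a}
  C via C→A: +{d}
  S: {b,c,d}  A: {a,c,d}  B: {c,d}  C: {a,c,d}
iter 3: (no change)
  S: {b,c,d}  A: {a,c,d}  B: {c,d}  C: {a,c,d}

FIRST(C) = ["a", "c", "d"]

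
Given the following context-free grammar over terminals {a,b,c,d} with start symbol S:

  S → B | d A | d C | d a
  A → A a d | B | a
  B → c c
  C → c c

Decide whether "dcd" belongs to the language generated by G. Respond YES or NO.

Convert to CNF:
  S -> T1 A | T1 C | T1 T0 | T2 T2
  A -> A X3 | T2 T2 | a
  B -> T2 T2
  C -> T2 T2
  T0 -> a
  T1 -> d
  T2 -> c
  X3 -> T0 T1

Fill CYK table bottom-up:
  cell(0,0) d: {T1}  orig:{}
  cell(1,1) c: {T2}  orig:{}
  cell(2,2) d: {T1}  orig:{}
  cell(0,1) dc: ∅
  cell(1,2) cd: ∅
  cell(0,2) dcd: ∅

S ∉ T[0,2] ⇒ NO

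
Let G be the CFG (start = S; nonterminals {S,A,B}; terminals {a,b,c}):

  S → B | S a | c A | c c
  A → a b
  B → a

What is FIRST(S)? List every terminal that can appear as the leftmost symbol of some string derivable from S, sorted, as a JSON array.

FIRST sets, iterate to fixpoint:
[1]
  A via A→a b: +{a}
  B via B→a: +{a}
  S via S→B: +{a}
  S via S→c A: +{c}
  FIRST(S)={a,c}  FIRST(A)={a}  FIRST(B)={a}
[2] done
  FIRST(S)={a,c}  FIRST(A)={a}  FIRST(B)={a}

FIRST(S) = ["a", "c"]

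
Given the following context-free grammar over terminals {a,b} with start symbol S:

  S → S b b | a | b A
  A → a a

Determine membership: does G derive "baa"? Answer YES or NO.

CNF form of G:
  S -> S X2 | T1 A | a
  A -> T0 T0
  T0 -> a
  T1 -> b
  X2 -> T1 T1

CYK table (by increasing span):
  [0..0]={T1}  "b"  orig:{}
  [1..1]={S,T0}  "a"  orig:{S}
  [2..2]={S,T0}  "a"  orig:{S}
  [0..1]=∅  "ba"
  [1..2]={A}  "aa"
  [0..2]={S}  "baa"

S ∈ T[0,2] ⇒ YES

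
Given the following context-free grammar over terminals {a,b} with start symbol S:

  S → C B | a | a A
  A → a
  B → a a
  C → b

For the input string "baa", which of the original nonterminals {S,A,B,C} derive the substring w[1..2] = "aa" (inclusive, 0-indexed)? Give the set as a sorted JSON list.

CNF form of G:
  S -> C B | T0 A | a
  A -> a
  B -> T0 T0
  C -> b
  T0 -> a

Fill CYK table bottom-up — only the sub-triangle for w[1..2]:
  T[1,1] 'a' = {A,S,T0}  orig:{A,S}
  T[2,2] 'a' = {A,S,T0}  orig:{A,S}
  T[1,2] 'aa' = {B,S}

Original NTs in T[1,2] deriving "aa": ["B", "S"]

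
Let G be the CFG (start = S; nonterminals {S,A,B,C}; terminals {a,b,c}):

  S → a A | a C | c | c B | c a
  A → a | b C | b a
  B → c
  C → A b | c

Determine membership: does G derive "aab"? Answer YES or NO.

CNF form of G:
  S -> T1 A | T1 C | T2 B | T2 T1 | c
  A -> T0 C | T0 T1 | a
  B -> c
  C -> A T0 | c
  T0 -> b
  T1 -> a
  T2 -> c

Fill CYK table bottom-up:
  T[0,0] 'a' = {A,T1}  orig:{A}
  T[1,1] 'a' = {A,T1}  orig:{A}
  T[2,2] 'b' = {T0}  orig:{}
  T[0,1] 'aa' = {S}
  T[1,2] 'ab' = {C}
  T[0,2] 'aab' = {S}

S ∈ T[0,2] ⇒ YES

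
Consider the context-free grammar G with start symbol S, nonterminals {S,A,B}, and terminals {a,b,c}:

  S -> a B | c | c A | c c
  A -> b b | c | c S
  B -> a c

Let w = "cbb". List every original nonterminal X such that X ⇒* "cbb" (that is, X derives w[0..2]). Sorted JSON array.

CNF form of G:
  S -> T1 A | T1 T1 | T2 B | c
  A -> T0 T0 | T1 S | c
  B -> T2 T1
  T0 -> b
  T1 -> c
  T2 -> a

Fill CYK table bottom-up (cells [i..j] with 0 ≤ i ≤ j ≤ 2 only):
  [0..0]={A,S,T1}  "c"  orig:{A,S}
  [1..1]={T0}  "b"  orig:{}
  [2..2]={T0}  "b"  orig:{}
  [0..1]=∅  "cb"
  [1..2]={A}  "bb"
  [0..2]={S}  "cbb"

Original NTs in T[0,2] deriving "cbb": ["S"]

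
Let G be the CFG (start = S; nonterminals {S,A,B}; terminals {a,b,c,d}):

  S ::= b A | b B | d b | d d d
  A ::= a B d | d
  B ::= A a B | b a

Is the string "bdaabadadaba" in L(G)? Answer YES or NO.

CNF form of G:
  S -> T1 T2 | T1 X5 | T2 A | T2 B
  A -> T0 X3 | d
  B -> A X4 | T2 T0
  T0 -> a
  T1 -> d
  T2 -> b
  X3 -> B T1
  X4 -> T0 B
  X5 -> T1 T1

CYK table (by increasing span):
  cell(0,0) b: {T2}  orig:{}
  cell(1,1) d: {A,T1}  orig:{A}
  cell(2,2) a: {T0}  orig:{}
  cell(3,3) a: {T0}  orig:{}
  cell(4,4) b: {T2}  orig:{}
  cell(5,5) a: {T0}  orig:{}
  cell(6,6) d: {A,T1}  orig:{A}
  cell(7,7) a: {T0}  orig:{}
  cell(8,8) d: {A,T1}  orig:{A}
  cell(9,9) a: {T0}  orig:{}
  cell(10,10) b: {T2}  orig:{}
  cell(11,11) a: {T0}  orig:{}
  cell(0,1) bd: {S}
  cell(1,2) da: ∅
  cell(2,3) aa: ∅
  cell(3,4) ab: ∅
  cell(4,5) ba: {B}
  cell(5,6) ad: ∅
  cell(6,7) da: ∅
  cell(7,8) ad: ∅
  cell(8,9) da: ∅
  cell(9,10) ab: ∅
  cell(10,11) ba: {B}
  cell(0,2) bda: ∅
  cell(1,3) daa: ∅
  cell(2,4) aab: ∅
  cell(3,5) aba: {X4}  orig:{}
  cell(4,6) bad: {X3}  orig:{}
  cell(5,7) ada: ∅
  cell(6,8) dad: ∅
  cell(7,9) ada: ∅
  cell(8,10) dab: ∅
  cell(9,11) aba: {X4}  orig:{}
  cell(0,3) bdaa: ∅
  cell(1,4) daab: ∅
  cell(2,5) aaba: ∅
  cell(3,6) abad: {A}
  cell(4,7) bada: ∅
  cell(5,8) adad: ∅
  cell(6,9) dada: ∅
  cell(7,10) adab: ∅
  cell(8,11) daba: {B}
  cell(0,4) bdaab: ∅
  cell(1,5) daaba: ∅
  cell(2,6) aabad: ∅
  cell(3,7) abada: ∅
  cell(4,8) badad: ∅
  cell(5,9) adada: ∅
  cell(6,10) dadab: ∅
  cell(7,11) adaba: {X4}  orig:{}
  cell(0,5) bdaaba: ∅
  cell(1,6) daabad: ∅
  cell(2,7) aabada: ∅
  cell(3,8) abadad: ∅
  cell(4,9) badada: ∅
  cell(5,10) adadab: ∅
  cell(6,11) dadaba: {B}
  cell(0,6) bdaabad: ∅
  cell(1,7) daabada: ∅
  cell(2,8) aabadad: ∅
  cell(3,9) abadada: ∅
  cell(4,10) badadab: ∅
  cell(5,11) adadaba: {X4}  orig:{}
  cell(0,7) bdaabada: ∅
  cell(1,8) daabadad: ∅
  cell(2,9) aabadada: ∅
  cell(3,10) abadadab: ∅
  cell(4,11) badadaba: ∅
  cell(0,8) bdaabadad: ∅
  cell(1,9) daabadada: ∅
  cell(2,10) aabadadab: ∅
  cell(3,11) abadadaba: {B}
  cell(0,9) bdaabadada: ∅
  cell(1,10) daabadadab: ∅
  cell(2,11) aabadadaba: {X4}  orig:{}
  cell(0,10) bdaabadadab: ∅
  cell(1,11) daabadadaba: {B}
  cell(0,11) bdaabadadaba: {S}

S ∈ T[0,11] ⇒ YES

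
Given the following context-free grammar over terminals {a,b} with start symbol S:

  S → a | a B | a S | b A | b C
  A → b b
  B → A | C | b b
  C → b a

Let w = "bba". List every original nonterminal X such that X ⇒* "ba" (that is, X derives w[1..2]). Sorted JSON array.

Convert to CNF:
  S -> T0 A | T0 C | T1 B | T1 S | a
  A -> T0 T0
  B -> T0 T0 | T0 T1
  C -> T0 T1
  T0 -> b
  T1 -> a

Fill CYK table bottom-up (cells [i..j] with 1 ≤ i ≤ j ≤ 2 only):
  [1..1]={T0}  "b"  orig:{}
  [2..2]={S,T1}  "a"  orig:{S}
  [1..2]={B,C}  "ba"

Original NTs in T[1,2] deriving "ba": ["B", "C"]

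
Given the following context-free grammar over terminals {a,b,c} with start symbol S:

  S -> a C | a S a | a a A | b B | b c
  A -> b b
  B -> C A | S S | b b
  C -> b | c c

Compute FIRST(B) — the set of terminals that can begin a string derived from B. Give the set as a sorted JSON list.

FIRST iteration:
round 1:
  A via A→b b: +{b}
  B via B→b b: +{b}
  C via C→b: +{b}
  C via C→c c: +{c}
  S via S→a C: +{a}
  S via S→b B: +{b}
  FIRST(S)={a,b}  FIRST(A)={b}  FIRST(B)={b}  FIRST(C)={b,c}
round 2:
  B via B→C A: +{c}
  B via B→S S: +{a}
  FIRST(S)={a,b}  FIRST(A)={b}  FIRST(B)={a,b,c}  FIRST(C)={b,c}
round 3: — fixpoint
  FIRST(S)={a,b}  FIRST(A)={b}  FIRST(B)={a,b,c}  FIRST(C)={b,c}

FIRST(B) = ["a", "b", "c"]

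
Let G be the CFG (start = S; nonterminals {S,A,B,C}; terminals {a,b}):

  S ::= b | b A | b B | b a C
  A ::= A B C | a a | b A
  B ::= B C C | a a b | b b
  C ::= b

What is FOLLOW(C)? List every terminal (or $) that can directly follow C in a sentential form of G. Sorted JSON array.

FIRST iteration:
pass 1:
  A via A→a a: +{a}
  A via A→b A: +{b}
  B via B→a a b: +{a}
  B via B→b b: +{b}
  C via C→b: +{b}
  S via S→b: +{b}
  S: {b}  A: {a,b}  B: {a,b}  C: {b}
pass 2: (no change)
  S: {b}  A: {a,b}  B: {a,b}  C: {b}

FOLLOW iteration:
seed FOLLOW(S) with $
round 1:
  A→A B C: FOLLOW(A) ⊇ FIRST(B) = {a,b}; new: +{a,b}
  A→A B C: FOLLOW(B) ⊇ FIRST(C) = {b}; new: +{b}
  A→A B C: FOLLOW(C) ⊇ FOLLOW(A) ⊇ {a,b}; new: +{a,b}
  S→b A: FOLLOW(A) ⊇ FOLLOW(S) ⊇ {$}; new: +{$}
  S→b B: FOLLOW(B) ⊇ FOLLOW(S) ⊇ {$}; new: +{$}
  S→b a C: FOLLOW(C) ⊇ FOLLOW(S) ⊇ {$}; new: +{$}
  FOLLOW(S)={$}  FOLLOW(A)={$,a,b}  FOLLOW(B)={$,b}  FOLLOW(C)={$,a,b}
round 2: (no change)
  FOLLOW(S)={$}  FOLLOW(A)={$,a,b}  FOLLOW(B)={$,b}  FOLLOW(C)={$,a,b}

FOLLOW(C) = ["$", "a", "b"]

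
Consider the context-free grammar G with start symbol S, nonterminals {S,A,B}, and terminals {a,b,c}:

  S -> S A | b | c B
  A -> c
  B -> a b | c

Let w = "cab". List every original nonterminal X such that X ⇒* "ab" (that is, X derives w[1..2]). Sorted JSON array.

CNF form of G:
  S -> S A | T2 B | b
  A -> c
  B -> T0 T1 | c
  T0 -> a
  T1 -> b
  T2 -> c

CYK fill — only the sub-triangle for w[1..2]:
  T[1,1] 'a' = {T0}  orig:{}
  T[2,2] 'b' = {S,T1}  orig:{S}
  T[1,2] 'ab' = {B}

Original NTs in T[1,2] deriving "ab": ["B"]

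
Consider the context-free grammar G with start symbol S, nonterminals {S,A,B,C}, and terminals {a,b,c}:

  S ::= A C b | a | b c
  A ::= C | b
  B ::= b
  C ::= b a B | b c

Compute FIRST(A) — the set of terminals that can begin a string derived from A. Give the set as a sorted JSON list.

FIRST sets, iterate to fixpoint:
pass 1:
  A via A→b: +{b}
  B via B→b: +{b}
  C via C→b a B: +{b}
  S via S→A C b: +{b}
  S via S→a: +{a}
  S: {a,b}  A: {b}  B: {b}  C: {b}
pass 2: (stable)
  S: {a,b}  A: {b}  B: {b}  C: {b}

FIRST(A) = ["b"]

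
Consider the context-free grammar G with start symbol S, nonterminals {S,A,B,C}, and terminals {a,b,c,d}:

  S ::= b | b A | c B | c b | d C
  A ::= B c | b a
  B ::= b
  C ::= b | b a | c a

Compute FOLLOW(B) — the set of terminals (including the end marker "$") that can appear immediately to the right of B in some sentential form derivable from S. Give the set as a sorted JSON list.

FIRST iteration:
iter 1:
  A via A→b a: +{b}
  B via B→b: +{b}
  C via C→b: +{b}
  C via C→c a: +{c}
  S via S→b: +{b}
  S via S→c B: +{c}
  S via S→d C: +{d}
  S: {b,c,d}  A: {b}  B: {b}  C: {b,c}
iter 2: — fixpoint
  S: {b,c,d}  A: {b}  B: {b}  C: {b,c}

FOLLOW sets:
FOLLOW(S) := {$}
round 1:
  A→B c: FOLLOW(B) ⊇ FIRST(c) = {c}; new: +{c}
  S→b A: FOLLOW(A) ⊇ FOLLOW(S) ⊇ {$}; new: +{$}
  S→c B: FOLLOW(B) ⊇ FOLLOW(S) ⊇ {$}; new: +{$}
  S→d C: FOLLOW(C) ⊇ FOLLOW(S) ⊇ {$}; new: +{$}
  FOLLOW(S)={$}  FOLLOW(A)={$}  FOLLOW(B)={$,c}  FOLLOW(C)={$}
round 2: — fixpoint
  FOLLOW(S)={$}  FOLLOW(A)={$}  FOLLOW(B)={$,c}  FOLLOW(C)={$}

FOLLOW(B) = ["$", "c"]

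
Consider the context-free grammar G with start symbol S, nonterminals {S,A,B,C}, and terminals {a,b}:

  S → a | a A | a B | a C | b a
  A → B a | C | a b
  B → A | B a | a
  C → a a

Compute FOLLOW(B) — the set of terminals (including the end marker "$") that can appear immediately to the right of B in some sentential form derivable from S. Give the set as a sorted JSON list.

Compute FIRST by fixpoint:
[1]
  A via A→a b: +{a}
  B via B→A: +{a}
  C via C→a a: +{a}
  S via S→a: +{a}
  S via S→b a: +{b}
  S: {a,b}  A: {a}  B: {a}  C: {a}
[2] (no change)
  S: {a,b}  A: {a}  B: {a}  C: {a}

FOLLOW sets:
initialize: $ ∈ FOLLOW(S)
iter 1:
  A→B a: FOLLOW(B) ⊇ FIRST(a) = {a}; new: +{a}
  B→A: FOLLOW(A) ⊇ FOLLOW(B) ⊇ {a}; new: +{a}
  S→a A: FOLLOW(A) ⊇ FOLLOW(S) ⊇ {$}; new: +{$}
  S→a B: FOLLOW(B) ⊇ FOLLOW(S) ⊇ {$}; new: +{$}
  S→a C: FOLLOW(C) ⊇ FOLLOW(S) ⊇ {$}; new: +{$}
  FOLLOW[S]={$}  FOLLOW[A]={$,a}  FOLLOW[B]={$,a}  FOLLOW[C]={$}
iter 2:
  A→C: FOLLOW(C) ⊇ FOLLOW(A) ⊇ {$,a}; new: +{a}
  FOLLOW[S]={$}  FOLLOW[A]={$,a}  FOLLOW[B]={$,a}  FOLLOW[C]={$,a}
iter 3: — fixpoint
  FOLLOW[S]={$}  FOLLOW[A]={$,a}  FOLLOW[B]={$,a}  FOLLOW[C]={$,a}

FOLLOW(B) = ["$", "a"]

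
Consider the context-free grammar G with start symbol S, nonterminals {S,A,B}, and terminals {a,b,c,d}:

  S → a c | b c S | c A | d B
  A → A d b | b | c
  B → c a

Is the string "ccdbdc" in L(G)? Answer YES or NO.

CNF form of G:
  S -> T0 B | T1 X5 | T2 A | T3 T2
  A -> A X4 | b | c
  B -> T2 T3
  T0 -> d
  T1 -> b
  T2 -> c
  T3 -> a
  X4 -> T0 T1
  X5 -> T2 S

CYK fill:
  [0..0]={A,T2}  "c"  orig:{A}
  [1..1]={A,T2}  "c"  orig:{A}
  [2..2]={T0}  "d"  orig:{}
  [3..3]={A,T1}  "b"  orig:{A}
  [4..4]={T0}  "d"  orig:{}
  [5..5]={A,T2}  "c"  orig:{A}
  [0..1]={S}  "cc"
  [1..2]=∅  "cd"
  [2..3]={X4}  "db"  orig:{}
  [3..4]=∅  "bd"
  [4..5]=∅  "dc"
  [0..2]=∅  "ccd"
  [1..3]={A}  "cdb"
  [2..4]=∅  "dbd"
  [3..5]=∅  "bdc"
  [0..3]={S}  "ccdb"
  [1..4]=∅  "cdbd"
  [2..5]=∅  "dbdc"
  [0..4]=∅  "ccdbd"
  [1..5]=∅  "cdbdc"
  [0..5]=∅  "ccdbdc"

S ∉ T[0,5] ⇒ NO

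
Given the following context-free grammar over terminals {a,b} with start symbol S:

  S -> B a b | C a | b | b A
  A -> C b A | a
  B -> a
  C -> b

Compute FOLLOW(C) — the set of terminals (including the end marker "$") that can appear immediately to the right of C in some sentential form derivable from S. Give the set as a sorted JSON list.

FIRST iteration:
round 1:
  A via A→a: +{a}
  B via B→a: +{a}
  C via C→b: +{b}
  S via S→B a b: +{a}
  S via S→C a: +{b}
  S: {a,b}  A: {a}  B: {a}  C: {b}
round 2:
  A via A→C b A: +{b}
  S: {a,b}  A: {a,b}  B: {a}  C: {b}
round 3: (no change)
  S: {a,b}  A: {a,b}  B: {a}  C: {b}

FOLLOW sets:
FOLLOW(S) := {$}
round 1:
  A→C b A: FOLLOW(C) ⊇ FIRST(b) = {b}; new: +{b}
  S→B a b: FOLLOW(B) ⊇ FIRST(a) = {a}; new: +{a}
  S→C a: FOLLOW(C) ⊇ FIRST(a) = {a}; new: +{a}
  S→b A: FOLLOW(A) ⊇ FOLLOW(S) ⊇ {$}; new: +{$}
  FOLLOW[S]={$}  FOLLOW[A]={$}  FOLLOW[B]={a}  FOLLOW[C]={a,b}
round 2: done
  FOLLOW[S]={$}  FOLLOW[A]={$}  FOLLOW[B]={a}  FOLLOW[C]={a,b}

FOLLOW(C) = ["a", "b"]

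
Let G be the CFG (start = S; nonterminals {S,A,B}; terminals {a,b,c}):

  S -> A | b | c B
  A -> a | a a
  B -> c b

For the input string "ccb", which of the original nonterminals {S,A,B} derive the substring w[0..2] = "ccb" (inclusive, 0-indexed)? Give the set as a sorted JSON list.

Convert to CNF:
  S -> T0 T0 | T1 B | a | b
  A -> T0 T0 | a
  B -> T1 T2
  T0 -> a
  T1 -> c
  T2 -> b

CYK table (by increasing span) (cells [i..j] with 0 ≤ i ≤ j ≤ 2 only):
  cell(0,0) c: {T1}  orig:{}
  cell(1,1) c: {T1}  orig:{}
  cell(2,2) b: {S,T2}  orig:{S}
  cell(0,1) cc: ∅
  cell(1,2) cb: {B}
  cell(0,2) ccb: {S}

Original NTs in T[0,2] deriving "ccb": ["S"]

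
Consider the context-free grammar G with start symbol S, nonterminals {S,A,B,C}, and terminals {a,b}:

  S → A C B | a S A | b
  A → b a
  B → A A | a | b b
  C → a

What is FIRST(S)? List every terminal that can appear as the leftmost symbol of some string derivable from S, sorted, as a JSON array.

Compute FIRST by fixpoint:
pass 1:
  A via A→b a: +{b}
  B via B→A A: +{b}
  B via B→a: +{a}
  C via C→a: +{a}
  S via S→A C B: +{b}
  S via S→a S A: +{a}
  S: {a,b}  A: {b}  B: {a,b}  C: {a}
pass 2: (no change)
  S: {a,b}  A: {b}  B: {a,b}  C: {a}

FIRST(S) = ["a", "b"]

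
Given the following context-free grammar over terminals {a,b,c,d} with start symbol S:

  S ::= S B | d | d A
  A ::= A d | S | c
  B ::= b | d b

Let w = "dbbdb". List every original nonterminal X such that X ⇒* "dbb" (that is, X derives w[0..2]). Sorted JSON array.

Convert to CNF:
  S -> S B | T0 A | d
  A -> A T0 | S B | T0 A | c | d
  B -> T0 T1 | b
  T0 -> d
  T1 -> b

Fill CYK table bottom-up (cells [i..j] with 0 ≤ i ≤ j ≤ 2 only):
  [0..0]={A,S,T0}  "d"  orig:{A,S}
  [1..1]={B,T1}  "b"  orig:{B}
  [2..2]={B,T1}  "b"  orig:{B}
  [0..1]={A,B,S}  "db"
  [1..2]=∅  "bb"
  [0..2]={A,S}  "dbb"

Original NTs in T[0,2] deriving "dbb": ["A", "S"]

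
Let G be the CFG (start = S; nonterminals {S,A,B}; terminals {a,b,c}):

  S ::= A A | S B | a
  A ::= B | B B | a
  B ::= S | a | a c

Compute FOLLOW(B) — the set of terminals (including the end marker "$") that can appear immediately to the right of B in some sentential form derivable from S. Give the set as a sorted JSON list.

FIRST iteration:
[1]
  A via A→a: +{a}
  B via B→a: +{a}
  S via S→A A: +{a}
  S: {a}  A: {a}  B: {a}
[2] — fixpoint
  S: {a}  A: {a}  B: {a}

FOLLOW sets:
FOLLOW(S) := {$}
[1]
  A→B B: FOLLOW(B) ⊇ FIRST(B) = {a}; new: +{a}
  B→S: FOLLOW(S) ⊇ FOLLOW(B) ⊇ {a}; new: +{a}
  S→A A: FOLLOW(A) ⊇ FIRST(A) = {a}; new: +{a}
  S→A A: FOLLOW(A) ⊇ FOLLOW(S) ⊇ {$,a}; new: +{$}
  S→S B: FOLLOW(B) ⊇ FOLLOW(S) ⊇ {$,a}; new: +{$}
  FOLLOW[S]={$,a}  FOLLOW[A]={$,a}  FOLLOW[B]={$,a}
[2] (no change)
  FOLLOW[S]={$,a}  FOLLOW[A]={$,a}  FOLLOW[B]={$,a}

FOLLOW(B) = ["$", "a"]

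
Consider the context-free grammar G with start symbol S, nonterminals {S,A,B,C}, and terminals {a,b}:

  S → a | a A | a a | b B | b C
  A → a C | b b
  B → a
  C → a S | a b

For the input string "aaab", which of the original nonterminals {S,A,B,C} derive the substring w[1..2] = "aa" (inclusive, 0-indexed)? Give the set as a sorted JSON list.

Convert to CNF:
  S -> T0 A | T0 T0 | T1 B | T1 C | a
  A -> T0 C | T1 T1
  B -> a
  C -> T0 S | T0 T1
  T0 -> a
  T1 -> b

Fill CYK table bottom-up — only the sub-triangle for w[1..2]:
  cell(1,1) a: {B,S,T0}  orig:{B,S}
  cell(2,2) a: {B,S,T0}  orig:{B,S}
  cell(1,2) aa: {C,S}

Original NTs in T[1,2] deriving "aa": ["C", "S"]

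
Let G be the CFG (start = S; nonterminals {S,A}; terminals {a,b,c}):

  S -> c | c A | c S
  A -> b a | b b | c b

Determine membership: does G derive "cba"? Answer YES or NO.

CNF form of G:
  S -> T2 A | T2 S | c
  A -> T0 T0 | T0 T1 | T2 T0
  T0 -> b
  T1 -> a
  T2 -> c

CYK table (by increasing span):
  cell(0,0) c: {S,T2}  orig:{S}
  cell(1,1) b: {T0}  orig:{}
  cell(2,2) a: {T1}  orig:{}
  cell(0,1) cb: {A}
  cell(1,2) ba: {A}
  cell(0,2) cba: {S}

S ∈ T[0,2] ⇒ YES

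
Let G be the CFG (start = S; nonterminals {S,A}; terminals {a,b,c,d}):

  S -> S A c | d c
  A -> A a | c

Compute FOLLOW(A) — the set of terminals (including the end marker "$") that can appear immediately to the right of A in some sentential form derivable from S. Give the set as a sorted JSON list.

Compute FIRST by fixpoint:
round 1:
  A via A→c: +{c}
  S via S→d c: +{d}
  S: {d}  A: {c}
round 2: — fixpoint
  S: {d}  A: {c}

FOLLOW sets:
seed FOLLOW(S) with $
iter 1:
  A→A a: FOLLOW(A) ⊇ FIRST(a) = {a}; new: +{a}
  S→S A c: FOLLOW(S) ⊇ FIRST(A) = {c}; new: +{c}
  S→S A c: FOLLOW(A) ⊇ FIRST(c) = {c}; new: +{c}
  FOLLOW[S]={$,c}  FOLLOW[A]={a,c}
iter 2: — fixpoint
  FOLLOW[S]={$,c}  FOLLOW[A]={a,c}

FOLLOW(A) = ["a", "c"]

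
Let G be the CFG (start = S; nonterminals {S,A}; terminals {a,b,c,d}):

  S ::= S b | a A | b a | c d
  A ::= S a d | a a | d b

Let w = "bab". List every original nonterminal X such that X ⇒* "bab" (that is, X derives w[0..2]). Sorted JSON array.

Convert to CNF:
  S -> S T2 | T0 A | T2 T0 | T3 T1
  A -> S X4 | T0 T0 | T1 T2
  T0 -> a
  T1 -> d
  T2 -> b
  T3 -> c
  X4 -> T0 T1

Fill CYK table bottom-up — only the sub-triangle for w[0..2]:
  [0..0]={T2}  "b"  orig:{}
  [1..1]={T0}  "a"  orig:{}
  [2..2]={T2}  "b"  orig:{}
  [0..1]={S}  "ba"
  [1..2]=∅  "ab"
  [0..2]={S}  "bab"

Original NTs in T[0,2] deriving "bab": ["S"]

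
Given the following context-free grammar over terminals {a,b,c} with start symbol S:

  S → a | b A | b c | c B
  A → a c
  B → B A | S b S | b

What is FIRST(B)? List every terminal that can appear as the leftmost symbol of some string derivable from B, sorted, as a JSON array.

FIRST sets, iterate to fixpoint:
round 1:
  A via A→a c: +{a}
  B via B→b: +{b}
  S via S→a: +{a}
  S via S→b A: +{b}
  S via S→c B: +{c}
  S: {a,b,c}  A: {a}  B: {b}
round 2:
  B via B→S b S: +{a,c}
  S: {a,b,c}  A: {a}  B: {a,b,c}
round 3: — fixpoint
  S: {a,b,c}  A: {a}  B: {a,b,c}

FIRST(B) = ["a", "b", "c"]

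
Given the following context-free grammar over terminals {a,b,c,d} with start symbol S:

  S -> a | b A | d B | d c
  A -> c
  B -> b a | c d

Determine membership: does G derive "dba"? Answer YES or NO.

Convert to CNF:
  S -> T0 A | T3 B | T3 T2 | a
  A -> c
  B -> T0 T1 | T2 T3
  T0 -> b
  T1 -> a
  T2 -> c
  T3 -> d

CYK table (by increasing span):
  T[0,0] 'd' = {T3}  orig:{}
  T[1,1] 'b' = {T0}  orig:{}
  T[2,2] 'a' = {S,T1}  orig:{S}
  T[0,1] 'db' = ∅
  T[1,2] 'ba' = {B}
  T[0,2] 'dba' = {S}

S ∈ T[0,2] ⇒ YES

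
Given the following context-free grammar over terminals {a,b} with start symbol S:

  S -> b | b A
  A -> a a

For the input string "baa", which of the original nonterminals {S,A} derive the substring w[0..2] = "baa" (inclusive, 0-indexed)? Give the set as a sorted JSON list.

CNF form of G:
  S -> T1 A | b
  A -> T0 T0
  T0 -> a
  T1 -> b

CYK table (by increasing span) — only the sub-triangle for w[0..2]:
  cell(0,0) b: {S,T1}  orig:{S}
  cell(1,1) a: {T0}  orig:{}
  cell(2,2) a: {T0}  orig:{}
  cell(0,1) ba: ∅
  cell(1,2) aa: {A}
  cell(0,2) baa: {S}

Original NTs in T[0,2] deriving "baa": ["S"]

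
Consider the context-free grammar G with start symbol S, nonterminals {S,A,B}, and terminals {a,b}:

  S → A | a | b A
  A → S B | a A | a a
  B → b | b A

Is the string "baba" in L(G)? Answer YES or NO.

Convert to CNF:
  S -> S B | T0 A | T0 T0 | T1 A | a
  A -> S B | T0 A | T0 T0
  B -> T1 A | b
  T0 -> a
  T1 -> b

CYK fill:
  T[0,0] 'b' = {B,T1}  orig:{B}
  T[1,1] 'a' = {S,T0}  orig:{S}
  T[2,2] 'b' = {B,T1}  orig:{B}
  T[3,3] 'a' = {S,T0}  orig:{S}
  T[0,1] 'ba' = ∅
  T[1,2] 'ab' = {A,S}
  T[2,3] 'ba' = ∅
  T[0,2] 'bab' = {B,S}
  T[1,3] 'aba' = ∅
  T[0,3] 'baba' = ∅

S ∉ T[0,3] ⇒ NO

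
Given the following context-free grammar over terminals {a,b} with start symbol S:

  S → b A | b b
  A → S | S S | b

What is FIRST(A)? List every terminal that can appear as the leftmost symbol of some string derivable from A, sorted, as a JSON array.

Compute FIRST by fixpoint:
iter 1:
  A via A→b: +{b}
  S via S→b A: +{b}
  FIRST[S]={b}  FIRST[A]={b}
iter 2: done
  FIRST[S]={b}  FIRST[A]={b}

FIRST(A) = ["b"]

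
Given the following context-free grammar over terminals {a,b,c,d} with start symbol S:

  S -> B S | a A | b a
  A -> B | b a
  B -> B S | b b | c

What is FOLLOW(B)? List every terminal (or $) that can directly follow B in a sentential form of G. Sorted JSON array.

Compute FIRST by fixpoint:
[1]
  A via A→b a: +{b}
  B via B→b b: +{b}
  B via B→c: +{c}
  S via S→B S: +{b,c}
  S via S→a A: +{a}
  FIRST(S)={a,b,c}  FIRST(A)={b}  FIRST(B)={b,c}
[2]
  A via A→B: +{c}
  FIRST(S)={a,b,c}  FIRST(A)={b,c}  FIRST(B)={b,c}
[3] done
  FIRST(S)={a,b,c}  FIRST(A)={b,c}  FIRST(B)={b,c}

FOLLOW iteration:
initialize: $ ∈ FOLLOW(S)
round 1:
  B→B S: FOLLOW(B) ⊇ FIRST(S) = {a,b,c}; new: +{a,b,c}
  B→B S: FOLLOW(S) ⊇ FOLLOW(B) ⊇ {a,b,c}; new: +{a,b,c}
  S→a A: FOLLOW(A) ⊇ FOLLOW(S) ⊇ {$,a,b,c}; new: +{$,a,b,c}
  S: {$,a,b,c}  A: {$,a,b,c}  B: {a,b,c}
round 2:
  A→B: FOLLOW(B) ⊇ FOLLOW(A) ⊇ {$,a,b,c}; new: +{$}
  S: {$,a,b,c}  A: {$,a,b,c}  B: {$,a,b,c}
round 3: done
  S: {$,a,b,c}  A: {$,a,b,c}  B: {$,a,b,c}

FOLLOW(B) = ["$", "a", "b", "c"]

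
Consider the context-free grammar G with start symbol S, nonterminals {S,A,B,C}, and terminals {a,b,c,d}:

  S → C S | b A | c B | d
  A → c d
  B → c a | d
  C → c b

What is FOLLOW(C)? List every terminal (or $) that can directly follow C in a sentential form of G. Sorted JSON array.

Compute FIRST by fixpoint:
pass 1:
  A via A→c d: +{c}
  B via B→c a: +{c}
  B via B→d: +{d}
  C via C→c b: +{c}
  S via S→C S: +{c}
  S via S→b A: +{b}
  S via S→d: +{d}
  FIRST(S)={b,c,d}  FIRST(A)={c}  FIRST(B)={c,d}  FIRST(C)={c}
pass 2: (no change)
  FIRST(S)={b,c,d}  FIRST(A)={c}  FIRST(B)={c,d}  FIRST(C)={c}

Compute FOLLOW by fixpoint:
seed FOLLOW(S) with $
[1]
  S→C S: FOLLOW(C) ⊇ FIRST(S) = {b,c,d}; new: +{b,c,d}
  S→b A: FOLLOW(A) ⊇ FOLLOW(S) ⊇ {$}; new: +{$}
  S→c B: FOLLOW(B) ⊇ FOLLOW(S) ⊇ {$}; new: +{$}
  FOLLOW[S]={$}  FOLLOW[A]={$}  FOLLOW[B]={$}  FOLLOW[C]={b,c,d}
[2] (no change)
  FOLLOW[S]={$}  FOLLOW[A]={$}  FOLLOW[B]={$}  FOLLOW[C]={b,c,d}

FOLLOW(C) = ["b", "c", "d"]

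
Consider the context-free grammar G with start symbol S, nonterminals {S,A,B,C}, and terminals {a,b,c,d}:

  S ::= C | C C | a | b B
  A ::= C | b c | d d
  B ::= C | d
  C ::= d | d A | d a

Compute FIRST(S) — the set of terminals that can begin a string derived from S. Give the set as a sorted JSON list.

Compute FIRST by fixpoint:
round 1:
  A via A→b c: +{b}
  A via A→d d: +{d}
  B via B→d: +{d}
  C via C→d: +{d}
  S via S→C: +{d}
  S via S→a: +{a}
  S via S→b B: +{b}
  FIRST(S)={a,b,d}  FIRST(A)={b,d}  FIRST(B)={d}  FIRST(C)={d}
round 2: done
  FIRST(S)={a,b,d}  FIRST(A)={b,d}  FIRST(B)={d}  FIRST(C)={d}

FIRST(S) = ["a", "b", "d"]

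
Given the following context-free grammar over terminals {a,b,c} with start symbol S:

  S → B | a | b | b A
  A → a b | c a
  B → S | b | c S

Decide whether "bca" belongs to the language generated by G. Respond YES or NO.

CNF form of G:
  S -> T1 A | T2 S | a | b
  A -> T0 T1 | T2 T0
  B -> T1 A | T2 S | a | b
  T0 -> a
  T1 -> b
  T2 -> c

CYK table (by increasing span):
  cell(0,0) b: {B,S,T1}  orig:{B,S}
  cell(1,1) c: {T2}  orig:{}
  cell(2,2) a: {B,S,T0}  orig:{B,S}
  cell(0,1) bc: ∅
  cell(1,2) ca: {A,B,S}
  cell(0,2) bca: {B,S}

S ∈ T[0,2] ⇒ YES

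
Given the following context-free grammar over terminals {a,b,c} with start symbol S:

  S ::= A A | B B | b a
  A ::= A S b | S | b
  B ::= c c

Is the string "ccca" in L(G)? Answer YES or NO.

CNF form of G:
  S -> A A | B B | T0 T1
  A -> A A | A X3 | B B | T0 T1 | b
  B -> T2 T2
  T0 -> b
  T1 -> a
  T2 -> c
  X3 -> S T0

CYK fill:
  T[0,0] 'c' = {T2}  orig:{}
  T[1,1] 'c' = {T2}  orig:{}
  T[2,2] 'c' = {T2}  orig:{}
  T[3,3] 'a' = {T1}  orig:{}
  T[0,1] 'cc' = {B}
  T[1,2] 'cc' = {B}
  T[2,3] 'ca' = ∅
  T[0,2] 'ccc' = ∅
  T[1,3] 'cca' = ∅
  T[0,3] 'ccca' = ∅

S ∉ T[0,3] ⇒ NO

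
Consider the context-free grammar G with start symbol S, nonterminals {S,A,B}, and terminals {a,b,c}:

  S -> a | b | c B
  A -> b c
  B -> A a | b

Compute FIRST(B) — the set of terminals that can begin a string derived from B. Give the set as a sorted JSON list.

FIRST iteration:
pass 1:
  A via A→b c: +{b}
  B via B→A a: +{b}
  S via S→a: +{a}
  S via S→b: +{b}
  S via S→c B: +{c}
  S: {a,b,c}  A: {b}  B: {b}
pass 2: — fixpoint
  S: {a,b,c}  A: {b}  B: {b}

FIRST(B) = ["b"]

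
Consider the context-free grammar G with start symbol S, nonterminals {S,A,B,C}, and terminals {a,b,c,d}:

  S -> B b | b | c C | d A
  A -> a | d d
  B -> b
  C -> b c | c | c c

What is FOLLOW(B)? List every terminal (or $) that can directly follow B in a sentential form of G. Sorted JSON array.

FIRST sets, iterate to fixpoint:
pass 1:
  A via A→a: +{a}
  A via A→d d: +{d}
  B via B→b: +{b}
  C via C→b c: +{b}
  C via C→c: +{c}
  S via S→B b: +{b}
  S via S→c C: +{c}
  S via S→d A: +{d}
  S: {b,c,d}  A: {a,d}  B: {b}  C: {b,c}
pass 2: done
  S: {b,c,d}  A: {a,d}  B: {b}  C: {b,c}

Compute FOLLOW by fixpoint:
seed FOLLOW(S) with $
[1]
  S→B b: FOLLOW(B) ⊇ FIRST(b) = {b}; new: +{b}
  S→c C: FOLLOW(C) ⊇ FOLLOW(S) ⊇ {$}; new: +{$}
  S→d A: FOLLOW(A) ⊇ FOLLOW(S) ⊇ {$}; new: +{$}
  FOLLOW[S]={$}  FOLLOW[A]={$}  FOLLOW[B]={b}  FOLLOW[C]={$}
[2] (stable)
  FOLLOW[S]={$}  FOLLOW[A]={$}  FOLLOW[B]={b}  FOLLOW[C]={$}

FOLLOW(B) = ["b"]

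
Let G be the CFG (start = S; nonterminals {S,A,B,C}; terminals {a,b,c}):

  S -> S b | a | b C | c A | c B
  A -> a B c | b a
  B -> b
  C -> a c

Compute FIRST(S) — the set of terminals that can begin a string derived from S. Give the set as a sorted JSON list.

FIRST sets, iterate to fixpoint:
[1]
  A via A→a B c: +{a}
  A via A→b a: +{b}
  B via B→b: +{b}
  C via C→a c: +{a}
  S via S→a: +{a}
  S via S→b C: +{b}
  S via S→c A: +{c}
  FIRST[S]={a,b,c}  FIRST[A]={a,b}  FIRST[B]={b}  FIRST[C]={a}
[2] (no change)
  FIRST[S]={a,b,c}  FIRST[A]={a,b}  FIRST[B]={b}  FIRST[C]={a}

FIRST(S) = ["a", "b", "c"]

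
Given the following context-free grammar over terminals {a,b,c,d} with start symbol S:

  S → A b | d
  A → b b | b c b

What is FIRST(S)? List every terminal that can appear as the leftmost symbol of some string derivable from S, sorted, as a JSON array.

Compute FIRST by fixpoint:
[1]
  A via A→b b: +{b}
  S via S→A b: +{b}
  S via S→d: +{d}
  FIRST[S]={b,d}  FIRST[A]={b}
[2] — fixpoint
  FIRST[S]={b,d}  FIRST[A]={b}

FIRST(S) = ["b", "d"]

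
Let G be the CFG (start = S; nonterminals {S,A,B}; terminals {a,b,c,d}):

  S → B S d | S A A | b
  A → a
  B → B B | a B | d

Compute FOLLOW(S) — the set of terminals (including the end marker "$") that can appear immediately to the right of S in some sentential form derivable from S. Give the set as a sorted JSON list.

FIRST sets, iterate to fixpoint:
round 1:
  A via A→a: +{a}
  B via B→a B: +{a}
  B via B→d: +{d}
  S via S→B S d: +{a,d}
  S via S→b: +{b}
  S: {a,b,d}  A: {a}  B: {a,d}
round 2: — fixpoint
  S: {a,b,d}  A: {a}  B: {a,d}

Compute FOLLOW by fixpoint:
FOLLOW(S) := {$}
round 1:
  B→B B: FOLLOW(B) ⊇ FIRST(B) = {a,d}; new: +{a,d}
  S→B S d: FOLLOW(B) ⊇ FIRST(S) = {a,b,d}; new: +{b}
  S→B S d: FOLLOW(S) ⊇ FIRST(d) = {d}; new: +{d}
  S→S A A: FOLLOW(S) ⊇ FIRST(A) = {a}; new: +{a}
  S→S A A: FOLLOW(A) ⊇ FIRST(A) = {a}; new: +{a}
  S→S A A: FOLLOW(A) ⊇ FOLLOW(S) ⊇ {$,a,d}; new: +{$,d}
  S: {$,a,d}  A: {$,a,d}  B: {a,b,d}
round 2: done
  S: {$,a,d}  A: {$,a,d}  B: {a,b,d}

FOLLOW(S) = ["$", "a", "d"]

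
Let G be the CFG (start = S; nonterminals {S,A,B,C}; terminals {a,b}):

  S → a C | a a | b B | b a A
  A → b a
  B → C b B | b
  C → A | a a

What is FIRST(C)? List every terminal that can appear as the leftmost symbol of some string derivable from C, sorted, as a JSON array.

Compute FIRST by fixpoint:
round 1:
  A via A→b a: +{b}
  B via B→b: +{b}
  C via C→A: +{b}
  C via C→a a: +{a}
  S via S→a C: +{a}
  S via S→b B: +{b}
  S: {a,b}  A: {b}  B: {b}  C: {a,b}
round 2:
  B via B→C b B: +{a}
  S: {a,b}  A: {b}  B: {a,b}  C: {a,b}
round 3: done
  S: {a,b}  A: {b}  B: {a,b}  C: {a,b}

FIRST(C) = ["a", "b"]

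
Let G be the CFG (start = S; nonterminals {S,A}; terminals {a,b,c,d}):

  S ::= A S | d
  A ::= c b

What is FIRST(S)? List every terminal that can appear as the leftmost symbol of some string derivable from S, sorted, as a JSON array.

FIRST iteration:
round 1:
  A via A→c b: +{c}
  S via S→A S: +{c}
  S via S→d: +{d}
  FIRST[S]={c,d}  FIRST[A]={c}
round 2: (stable)
  FIRST[S]={c,d}  FIRST[A]={c}

FIRST(S) = ["c", "d"]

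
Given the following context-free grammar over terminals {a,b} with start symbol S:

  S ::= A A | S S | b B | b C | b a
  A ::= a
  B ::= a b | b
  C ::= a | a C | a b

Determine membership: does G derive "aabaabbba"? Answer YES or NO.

Convert to CNF:
  S -> A A | S S | T1 B | T1 C | T1 T0
  A -> a
  B -> T0 T1 | b
  C -> T0 C | T0 T1 | a
  T0 -> a
  T1 -> b

CYK fill:
  [0..0]={A,C,T0}  "a"  orig:{A,C}
  [1..1]={A,C,T0}  "a"  orig:{A,C}
  [2..2]={B,T1}  "b"  orig:{B}
  [3..3]={A,C,T0}  "a"  orig:{A,C}
  [4..4]={A,C,T0}  "a"  orig:{A,C}
  [5..5]={B,T1}  "b"  orig:{B}
  [6..6]={B,T1}  "b"  orig:{B}
  [7..7]={B,T1}  "b"  orig:{B}
  [8..8]={A,C,T0}  "a"  orig:{A,C}
  [0..1]={C,S}  "aa"
  [1..2]={B,C}  "ab"
  [2..3]={S}  "ba"
  [3..4]={C,S}  "aa"
  [4..5]={B,C}  "ab"
  [5..6]={S}  "bb"
  [6..7]={S}  "bb"
  [7..8]={S}  "ba"
  [0..2]={C}  "aab"
  [1..3]=∅  "aba"
  [2..4]={S}  "baa"
  [3..5]={C}  "aab"
  [4..6]=∅  "abb"
  [5..7]=∅  "bbb"
  [6..8]=∅  "bba"
  [0..3]={S}  "aaba"
  [1..4]=∅  "abaa"
  [2..5]={S}  "baab"
  [3..6]={S}  "aabb"
  [4..7]=∅  "abbb"
  [5..8]={S}  "bbba"
  [0..4]={S}  "aabaa"
  [1..5]=∅  "abaab"
  [2..6]={S}  "baabb"
  [3..7]=∅  "aabbb"
  [4..8]=∅  "abbba"
  [0..5]={S}  "aabaab"
  [1..6]=∅  "abaabb"
  [2..7]={S}  "baabbb"
  [3..8]={S}  "aabbba"
  [0..6]={S}  "aabaabb"
  [1..7]=∅  "abaabbb"
  [2..8]={S}  "baabbba"
  [0..7]={S}  "aabaabbb"
  [1..8]=∅  "abaabbba"
  [0..8]={S}  "aabaabbba"

S ∈ T[0,8] ⇒ YES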